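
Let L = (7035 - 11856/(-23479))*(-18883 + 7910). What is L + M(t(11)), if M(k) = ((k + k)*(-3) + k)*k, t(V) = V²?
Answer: -1814311572428/23479 ≈ -7.7274e+7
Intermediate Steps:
M(k) = -5*k² (M(k) = ((2*k)*(-3) + k)*k = (-6*k + k)*k = (-5*k)*k = -5*k²)
L = -1812592792233/23479 (L = (7035 - 11856*(-1/23479))*(-10973) = (7035 + 11856/23479)*(-10973) = (165186621/23479)*(-10973) = -1812592792233/23479 ≈ -7.7201e+7)
L + M(t(11)) = -1812592792233/23479 - 5*(11²)² = -1812592792233/23479 - 5*121² = -1812592792233/23479 - 5*14641 = -1812592792233/23479 - 73205 = -1814311572428/23479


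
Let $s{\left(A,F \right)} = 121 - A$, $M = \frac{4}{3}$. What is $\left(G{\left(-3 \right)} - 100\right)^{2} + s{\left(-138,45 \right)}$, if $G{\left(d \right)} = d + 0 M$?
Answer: $10868$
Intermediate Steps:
$M = \frac{4}{3}$ ($M = 4 \cdot \frac{1}{3} = \frac{4}{3} \approx 1.3333$)
$G{\left(d \right)} = d$ ($G{\left(d \right)} = d + 0 \cdot \frac{4}{3} = d + 0 = d$)
$\left(G{\left(-3 \right)} - 100\right)^{2} + s{\left(-138,45 \right)} = \left(-3 - 100\right)^{2} + \left(121 - -138\right) = \left(-103\right)^{2} + \left(121 + 138\right) = 10609 + 259 = 10868$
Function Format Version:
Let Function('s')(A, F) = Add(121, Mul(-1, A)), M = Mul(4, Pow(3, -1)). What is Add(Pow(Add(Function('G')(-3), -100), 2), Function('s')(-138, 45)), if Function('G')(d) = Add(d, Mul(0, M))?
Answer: 10868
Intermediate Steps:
M = Rational(4, 3) (M = Mul(4, Rational(1, 3)) = Rational(4, 3) ≈ 1.3333)
Function('G')(d) = d (Function('G')(d) = Add(d, Mul(0, Rational(4, 3))) = Add(d, 0) = d)
Add(Pow(Add(Function('G')(-3), -100), 2), Function('s')(-138, 45)) = Add(Pow(Add(-3, -100), 2), Add(121, Mul(-1, -138))) = Add(Pow(-103, 2), Add(121, 138)) = Add(10609, 259) = 10868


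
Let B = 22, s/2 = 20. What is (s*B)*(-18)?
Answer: -15840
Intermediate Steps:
s = 40 (s = 2*20 = 40)
(s*B)*(-18) = (40*22)*(-18) = 880*(-18) = -15840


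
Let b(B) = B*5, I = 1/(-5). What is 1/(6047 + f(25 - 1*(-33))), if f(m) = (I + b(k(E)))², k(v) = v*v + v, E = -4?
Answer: 25/240576 ≈ 0.00010392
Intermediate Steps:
I = -⅕ ≈ -0.20000
k(v) = v + v² (k(v) = v² + v = v + v²)
b(B) = 5*B
f(m) = 89401/25 (f(m) = (-⅕ + 5*(-4*(1 - 4)))² = (-⅕ + 5*(-4*(-3)))² = (-⅕ + 5*12)² = (-⅕ + 60)² = (299/5)² = 89401/25)
1/(6047 + f(25 - 1*(-33))) = 1/(6047 + 89401/25) = 1/(240576/25) = 25/240576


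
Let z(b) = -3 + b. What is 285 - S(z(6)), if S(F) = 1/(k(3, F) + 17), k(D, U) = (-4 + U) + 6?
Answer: 6269/22 ≈ 284.95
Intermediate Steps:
k(D, U) = 2 + U
S(F) = 1/(19 + F) (S(F) = 1/((2 + F) + 17) = 1/(19 + F))
285 - S(z(6)) = 285 - 1/(19 + (-3 + 6)) = 285 - 1/(19 + 3) = 285 - 1/22 = 6269/22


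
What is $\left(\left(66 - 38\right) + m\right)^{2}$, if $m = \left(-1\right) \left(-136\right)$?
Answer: $26896$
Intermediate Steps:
$m = 136$
$\left(\left(66 - 38\right) + m\right)^{2} = \left(\left(66 - 38\right) + 136\right)^{2} = \left(28 + 136\right)^{2} = 164^{2} = 26896$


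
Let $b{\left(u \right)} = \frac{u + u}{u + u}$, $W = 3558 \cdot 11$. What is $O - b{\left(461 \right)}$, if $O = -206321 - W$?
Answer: $-245460$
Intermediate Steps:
$W = 39138$
$O = -245459$ ($O = -206321 - 39138 = -245459$)
$b{\left(u \right)} = 1$ ($b{\left(u \right)} = \frac{2 u}{2 u} = 2 u \frac{1}{2 u} = 1$)
$O - b{\left(461 \right)} = -245459 - 1 = -245460$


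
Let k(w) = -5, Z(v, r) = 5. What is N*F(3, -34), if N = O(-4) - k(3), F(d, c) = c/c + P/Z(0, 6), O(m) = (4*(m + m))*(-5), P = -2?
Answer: 99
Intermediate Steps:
O(m) = -40*m (O(m) = (4*(2*m))*(-5) = (8*m)*(-5) = -40*m)
F(d, c) = ⅗ (F(d, c) = c/c - 2/5 = 1 - 2*⅕ = 1 - ⅖ = ⅗)
N = 165 (N = -40*(-4) - 1*(-5) = 160 + 5 = 165)
N*F(3, -34) = 165*(⅗) = 99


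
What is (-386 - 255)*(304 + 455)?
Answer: -486519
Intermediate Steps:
(-386 - 255)*(304 + 455) = -641*759 = -486519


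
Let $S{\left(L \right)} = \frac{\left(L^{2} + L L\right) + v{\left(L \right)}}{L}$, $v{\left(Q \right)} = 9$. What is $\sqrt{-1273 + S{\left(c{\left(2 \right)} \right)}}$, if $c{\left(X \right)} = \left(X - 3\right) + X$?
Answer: $i \sqrt{1262} \approx 35.525 i$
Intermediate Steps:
$c{\left(X \right)} = -3 + 2 X$ ($c{\left(X \right)} = \left(-3 + X\right) + X = -3 + 2 X$)
$S{\left(L \right)} = \frac{9 + 2 L^{2}}{L}$ ($S{\left(L \right)} = \frac{\left(L^{2} + L L\right) + 9}{L} = \frac{\left(L^{2} + L^{2}\right) + 9}{L} = \frac{2 L^{2} + 9}{L} = \frac{9 + 2 L^{2}}{L}$)
$\sqrt{-1273 + S{\left(c{\left(2 \right)} \right)}} = \sqrt{-1273 + \left(2 \left(-3 + 2 \cdot 2\right) + \frac{9}{-3 + 2 \cdot 2}\right)} = \sqrt{-1273 + \left(2 \left(-3 + 4\right) + \frac{9}{-3 + 4}\right)} = \sqrt{-1273 + \left(2 \cdot 1 + \frac{9}{1}\right)} = \sqrt{-1273 + \left(2 + 9 \cdot 1\right)} = \sqrt{-1273 + \left(2 + 9\right)} = \sqrt{-1273 + 11} = \sqrt{-1262} = i \sqrt{1262}$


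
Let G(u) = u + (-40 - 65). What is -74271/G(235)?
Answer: -74271/130 ≈ -571.32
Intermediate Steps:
G(u) = -105 + u (G(u) = u - 105 = -105 + u)
-74271/G(235) = -74271/(-105 + 235) = -74271/130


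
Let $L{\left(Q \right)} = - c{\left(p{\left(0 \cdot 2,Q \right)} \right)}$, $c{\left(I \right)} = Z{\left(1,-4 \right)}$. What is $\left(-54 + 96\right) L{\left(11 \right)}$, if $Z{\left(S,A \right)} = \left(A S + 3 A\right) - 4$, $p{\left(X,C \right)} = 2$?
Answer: $840$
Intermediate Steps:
$Z{\left(S,A \right)} = -4 + 3 A + A S$ ($Z{\left(S,A \right)} = \left(3 A + A S\right) - 4 = -4 + 3 A + A S$)
$c{\left(I \right)} = -20$ ($c{\left(I \right)} = -4 + 3 \left(-4\right) - 4 = -4 - 12 - 4 = -20$)
$L{\left(Q \right)} = 20$ ($L{\left(Q \right)} = \left(-1\right) \left(-20\right) = 20$)
$\left(-54 + 96\right) L{\left(11 \right)} = \left(-54 + 96\right) 20 = 42 \cdot 20 = 840$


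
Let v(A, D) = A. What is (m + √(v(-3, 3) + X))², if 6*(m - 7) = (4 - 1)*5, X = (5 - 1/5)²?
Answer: 11029/100 + 19*√501/5 ≈ 195.35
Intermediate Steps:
X = 576/25 (X = (5 - 1*⅕)² = (5 - ⅕)² = (24/5)² = 576/25 ≈ 23.040)
m = 19/2 (m = 7 + ((4 - 1)*5)/6 = 7 + (3*5)/6 = 7 + (⅙)*15 = 7 + 5/2 = 19/2 ≈ 9.5000)
(m + √(v(-3, 3) + X))² = (19/2 + √(-3 + 576/25))² = (19/2 + √(501/25))² = (19/2 + √501/5)²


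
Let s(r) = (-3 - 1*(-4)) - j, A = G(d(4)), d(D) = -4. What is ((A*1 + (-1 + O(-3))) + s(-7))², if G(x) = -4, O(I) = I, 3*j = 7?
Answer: 784/9 ≈ 87.111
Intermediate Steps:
j = 7/3 (j = (⅓)*7 = 7/3 ≈ 2.3333)
A = -4
s(r) = -4/3 (s(r) = (-3 - 1*(-4)) - 1*7/3 = (-3 + 4) - 7/3 = 1 - 7/3 = -4/3)
((A*1 + (-1 + O(-3))) + s(-7))² = ((-4*1 + (-1 - 3)) - 4/3)² = ((-4 - 4) - 4/3)² = (-8 - 4/3)² = (-28/3)² = 784/9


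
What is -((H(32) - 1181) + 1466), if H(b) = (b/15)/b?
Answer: -4276/15 ≈ -285.07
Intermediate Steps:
H(b) = 1/15 (H(b) = (b*(1/15))/b = (b/15)/b = 1/15)
-((H(32) - 1181) + 1466) = -((1/15 - 1181) + 1466) = -(-17714/15 + 1466) = -1*4276/15 = -4276/15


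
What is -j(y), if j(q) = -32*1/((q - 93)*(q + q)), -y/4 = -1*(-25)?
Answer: 4/4825 ≈ 0.00082902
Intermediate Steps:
y = -100 (y = -(-4)*(-25) = -4*25 = -100)
j(q) = -16/(q*(-93 + q)) (j(q) = -32*1/(2*q*(-93 + q)) = -16/(q*(-93 + q)))
-j(y) = -(-16)/((-100)*(-93 - 100)) = -(-16)*(-1)/(100*(-193)) = -(-16)*(-1)*(-1)/(100*193) = -1*(-4/4825) = 4/4825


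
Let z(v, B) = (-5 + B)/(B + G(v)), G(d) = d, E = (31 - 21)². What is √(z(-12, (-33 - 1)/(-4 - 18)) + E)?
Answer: 3*√147430/115 ≈ 10.017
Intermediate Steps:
E = 100 (E = 10² = 100)
z(v, B) = (-5 + B)/(B + v)
√(z(-12, (-33 - 1)/(-4 - 18)) + E) = √((-5 + (-33 - 1)/(-4 - 18))/((-33 - 1)/(-4 - 18) - 12) + 100) = √((-5 - 34/(-22))/(-34/(-22) - 12) + 100) = √((-5 - 34*(-1/22))/(-34*(-1/22) - 12) + 100) = √((-5 + 17/11)/(17/11 - 12) + 100) = √(-38/11/(-115/11) + 100) = √(-11/115*(-38/11) + 100) = √(38/115 + 100) = √(11538/115) = 3*√147430/115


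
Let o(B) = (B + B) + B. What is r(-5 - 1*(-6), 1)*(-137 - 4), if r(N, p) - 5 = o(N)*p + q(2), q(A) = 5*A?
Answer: -2538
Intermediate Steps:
o(B) = 3*B (o(B) = 2*B + B = 3*B)
r(N, p) = 15 + 3*N*p (r(N, p) = 5 + ((3*N)*p + 5*2) = 5 + (3*N*p + 10) = 5 + (10 + 3*N*p) = 15 + 3*N*p)
r(-5 - 1*(-6), 1)*(-137 - 4) = (15 + 3*(-5 - 1*(-6))*1)*(-137 - 4) = (15 + 3*(-5 + 6)*1)*(-141) = (15 + 3*1*1)*(-141) = (15 + 3)*(-141) = 18*(-141) = -2538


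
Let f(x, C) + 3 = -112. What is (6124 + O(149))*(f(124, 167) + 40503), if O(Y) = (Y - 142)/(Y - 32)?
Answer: 28938607820/117 ≈ 2.4734e+8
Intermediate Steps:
f(x, C) = -115 (f(x, C) = -3 - 112 = -115)
O(Y) = (-142 + Y)/(-32 + Y)
(6124 + O(149))*(f(124, 167) + 40503) = (6124 + (-142 + 149)/(-32 + 149))*(-115 + 40503) = (6124 + 7/117)*40388 = (716515/117)*40388 = 28938607820/117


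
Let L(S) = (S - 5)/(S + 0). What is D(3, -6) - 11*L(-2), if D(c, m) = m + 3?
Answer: -83/2 ≈ -41.500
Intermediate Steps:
D(c, m) = 3 + m
L(S) = (-5 + S)/S
D(3, -6) - 11*L(-2) = (3 - 6) - 11*(-5 - 2)/(-2) = -3 - (-11)*(-7)/2 = -3 - 11*7/2 = -3 - 77/2 = -83/2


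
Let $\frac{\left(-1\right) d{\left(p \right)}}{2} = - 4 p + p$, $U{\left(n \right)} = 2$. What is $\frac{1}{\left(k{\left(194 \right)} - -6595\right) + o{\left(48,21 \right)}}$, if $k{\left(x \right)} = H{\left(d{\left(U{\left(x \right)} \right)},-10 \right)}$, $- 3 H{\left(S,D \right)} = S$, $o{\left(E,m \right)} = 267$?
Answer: $\frac{1}{6858} \approx 0.00014582$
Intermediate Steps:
$d{\left(p \right)} = 6 p$ ($d{\left(p \right)} = - 2 \left(- 4 p + p\right) = - 2 \left(- 3 p\right) = 6 p$)
$H{\left(S,D \right)} = - \frac{S}{3}$
$k{\left(x \right)} = -4$ ($k{\left(x \right)} = - \frac{6 \cdot 2}{3} = \left(- \frac{1}{3}\right) 12 = -4$)
$\frac{1}{\left(k{\left(194 \right)} - -6595\right) + o{\left(48,21 \right)}} = \frac{1}{\left(-4 - -6595\right) + 267} = \frac{1}{\left(-4 + 6595\right) + 267} = \frac{1}{6591 + 267} = \frac{1}{6858}$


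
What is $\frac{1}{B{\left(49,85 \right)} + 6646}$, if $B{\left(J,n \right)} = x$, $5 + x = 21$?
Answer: $\frac{1}{6662} \approx 0.0001501$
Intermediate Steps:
$x = 16$ ($x = -5 + 21 = 16$)
$B{\left(J,n \right)} = 16$
$\frac{1}{B{\left(49,85 \right)} + 6646} = \frac{1}{16 + 6646} = \frac{1}{6662}$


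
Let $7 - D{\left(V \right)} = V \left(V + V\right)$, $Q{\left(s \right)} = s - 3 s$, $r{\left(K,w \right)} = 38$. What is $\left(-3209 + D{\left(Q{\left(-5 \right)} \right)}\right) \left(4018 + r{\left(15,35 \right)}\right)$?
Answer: $-13798512$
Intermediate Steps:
$Q{\left(s \right)} = - 2 s$
$D{\left(V \right)} = 7 - 2 V^{2}$ ($D{\left(V \right)} = 7 - V \left(V + V\right) = 7 - V 2 V = 7 - 2 V^{2}$)
$\left(-3209 + D{\left(Q{\left(-5 \right)} \right)}\right) \left(4018 + r{\left(15,35 \right)}\right) = \left(-3209 + \left(7 - 2 \left(\left(-2\right) \left(-5\right)\right)^{2}\right)\right) \left(4018 + 38\right) = \left(-3209 + \left(7 - 2 \cdot 10^{2}\right)\right) 4056 = \left(-3209 + \left(7 - 200\right)\right) 4056 = \left(-3209 - 193\right) 4056 = \left(-3402\right) 4056 = -13798512$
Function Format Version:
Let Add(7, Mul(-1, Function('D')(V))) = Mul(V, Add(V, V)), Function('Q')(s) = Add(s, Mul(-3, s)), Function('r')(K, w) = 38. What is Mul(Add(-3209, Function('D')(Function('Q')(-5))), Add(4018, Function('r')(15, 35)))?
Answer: -13798512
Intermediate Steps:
Function('Q')(s) = Mul(-2, s)
Function('D')(V) = Add(7, Mul(-2, Pow(V, 2))) (Function('D')(V) = Add(7, Mul(-1, Mul(V, Add(V, V)))) = Add(7, Mul(-1, Mul(V, Mul(2, V)))) = Add(7, Mul(-1, Mul(2, Pow(V, 2)))) = Add(7, Mul(-2, Pow(V, 2))))
Mul(Add(-3209, Function('D')(Function('Q')(-5))), Add(4018, Function('r')(15, 35))) = Mul(Add(-3209, Add(7, Mul(-2, Pow(Mul(-2, -5), 2)))), Add(4018, 38)) = Mul(Add(-3209, Add(7, Mul(-2, Pow(10, 2)))), 4056) = Mul(Add(-3209, Add(7, Mul(-2, 100))), 4056) = Mul(Add(-3209, Add(7, -200)), 4056) = Mul(Add(-3209, -193), 4056) = Mul(-3402, 4056) = -13798512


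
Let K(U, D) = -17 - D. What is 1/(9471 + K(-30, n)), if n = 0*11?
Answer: 1/9454 ≈ 0.00010578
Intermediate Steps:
n = 0
1/(9471 + K(-30, n)) = 1/(9471 + (-17 - 1*0)) = 1/(9471 + (-17 + 0)) = 1/(9471 - 17) = 1/9454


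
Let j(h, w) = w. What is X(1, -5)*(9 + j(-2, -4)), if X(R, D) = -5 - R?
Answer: -30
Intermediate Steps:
X(1, -5)*(9 + j(-2, -4)) = (-5 - 1*1)*(9 - 4) = (-5 - 1)*5 = -6*5 = -30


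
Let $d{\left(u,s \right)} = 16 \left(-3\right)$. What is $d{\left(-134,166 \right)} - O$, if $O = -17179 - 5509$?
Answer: $22640$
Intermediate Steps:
$d{\left(u,s \right)} = -48$
$O = -22688$ ($O = -17179 - 5509 = -22688$)
$d{\left(-134,166 \right)} - O = -48 - -22688 = -48 + 22688 = 22640$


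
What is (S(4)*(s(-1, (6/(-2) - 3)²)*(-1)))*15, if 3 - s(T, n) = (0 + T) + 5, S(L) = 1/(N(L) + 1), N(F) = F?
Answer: 3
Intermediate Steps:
S(L) = 1/(1 + L) (S(L) = 1/(L + 1) = 1/(1 + L))
s(T, n) = -2 - T (s(T, n) = 3 - ((0 + T) + 5) = 3 - (T + 5) = 3 - (5 + T) = 3 + (-5 - T) = -2 - T)
(S(4)*(s(-1, (6/(-2) - 3)²)*(-1)))*15 = (((-2 - 1*(-1))*(-1))/(1 + 4))*15 = (((-2 + 1)*(-1))/5)*15 = ((-1*(-1))/5)*15 = ((⅕)*1)*15 = (⅕)*15 = 3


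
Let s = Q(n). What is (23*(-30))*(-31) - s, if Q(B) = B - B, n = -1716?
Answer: 21390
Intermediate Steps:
Q(B) = 0
s = 0
(23*(-30))*(-31) - s = (23*(-30))*(-31) - 1*0 = -690*(-31) + 0 = 21390 + 0 = 21390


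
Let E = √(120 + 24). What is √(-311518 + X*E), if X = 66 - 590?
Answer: I*√317806 ≈ 563.74*I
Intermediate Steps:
X = -524
E = 12 (E = √144 = 12)
√(-311518 + X*E) = √(-311518 - 524*12) = √(-311518 - 6288) = √(-317806) = I*√317806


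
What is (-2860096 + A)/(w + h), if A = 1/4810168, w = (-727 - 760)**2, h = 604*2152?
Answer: -13757542256127/16888389214136 ≈ -0.81462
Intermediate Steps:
h = 1299808
w = 2211169 (w = (-1487)**2 = 2211169)
A = 1/4810168 ≈ 2.0789e-7
(-2860096 + A)/(w + h) = (-2860096 + 1/4810168)/(2211169 + 1299808) = -13757542256127/4810168/3510977 = -13757542256127/4810168*1/3510977 = -13757542256127/16888389214136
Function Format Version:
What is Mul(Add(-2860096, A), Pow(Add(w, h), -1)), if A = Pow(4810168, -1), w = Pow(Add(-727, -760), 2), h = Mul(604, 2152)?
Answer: Rational(-13757542256127, 16888389214136) ≈ -0.81462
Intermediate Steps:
h = 1299808
w = 2211169 (w = Pow(-1487, 2) = 2211169)
A = Rational(1, 4810168) ≈ 2.0789e-7
Mul(Add(-2860096, A), Pow(Add(w, h), -1)) = Mul(Add(-2860096, Rational(1, 4810168)), Pow(Add(2211169, 1299808), -1)) = Mul(Rational(-13757542256127, 4810168), Pow(3510977, -1)) = Mul(Rational(-13757542256127, 4810168), Rational(1, 3510977)) = Rational(-13757542256127, 16888389214136)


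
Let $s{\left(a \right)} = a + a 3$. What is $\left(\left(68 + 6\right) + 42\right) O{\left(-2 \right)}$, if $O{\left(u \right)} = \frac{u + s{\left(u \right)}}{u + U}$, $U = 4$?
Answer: $-580$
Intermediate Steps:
$s{\left(a \right)} = 4 a$ ($s{\left(a \right)} = a + 3 a = 4 a$)
$O{\left(u \right)} = \frac{5 u}{4 + u}$ ($O{\left(u \right)} = \frac{u + 4 u}{u + 4} = \frac{5 u}{4 + u}$)
$\left(\left(68 + 6\right) + 42\right) O{\left(-2 \right)} = \left(\left(68 + 6\right) + 42\right) 5 \left(-2\right) \frac{1}{4 - 2} = \left(74 + 42\right) 5 \left(-2\right) \frac{1}{2} = 116 \cdot 5 \left(-2\right) \frac{1}{2} = 116 \left(-5\right) = -580$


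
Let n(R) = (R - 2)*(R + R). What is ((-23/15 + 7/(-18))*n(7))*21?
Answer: -8477/3 ≈ -2825.7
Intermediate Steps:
n(R) = 2*R*(-2 + R) (n(R) = (-2 + R)*(2*R) = 2*R*(-2 + R))
((-23/15 + 7/(-18))*n(7))*21 = ((-23/15 + 7/(-18))*(2*7*(-2 + 7)))*21 = ((-23*1/15 + 7*(-1/18))*(2*7*5))*21 = ((-23/15 - 7/18)*70)*21 = -173/90*70*21 = -1211/9*21 = -8477/3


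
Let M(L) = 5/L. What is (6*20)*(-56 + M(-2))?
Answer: -7020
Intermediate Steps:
(6*20)*(-56 + M(-2)) = (6*20)*(-56 + 5/(-2)) = 120*(-56 + 5*(-½)) = 120*(-56 - 5/2) = 120*(-117/2) = -7020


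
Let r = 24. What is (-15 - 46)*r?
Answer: -1464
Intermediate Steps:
(-15 - 46)*r = (-15 - 46)*24 = -61*24 = -1464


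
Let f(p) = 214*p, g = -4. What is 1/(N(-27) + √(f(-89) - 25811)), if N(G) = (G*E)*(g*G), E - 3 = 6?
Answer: -26244/688792393 - I*√44857/688792393 ≈ -3.8101e-5 - 3.0749e-7*I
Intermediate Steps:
E = 9 (E = 3 + 6 = 9)
N(G) = -36*G² (N(G) = (G*9)*(-4*G) = (9*G)*(-4*G) = -36*G²)
1/(N(-27) + √(f(-89) - 25811)) = 1/(-36*(-27)² + √(214*(-89) - 25811)) = 1/(-36*729 + √(-19046 - 25811)) = 1/(-26244 + √(-44857)) = 1/(-26244 + I*√44857)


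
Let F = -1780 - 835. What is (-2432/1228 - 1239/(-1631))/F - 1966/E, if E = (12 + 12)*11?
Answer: -36772425499/4938214116 ≈ -7.4465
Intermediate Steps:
E = 264 (E = 24*11 = 264)
F = -2615
(-2432/1228 - 1239/(-1631))/F - 1966/E = (-2432/1228 - 1239/(-1631))/(-2615) - 1966/264 = (-2432*1/1228 - 1239*(-1/1631))*(-1/2615) - 1966*1/264 = (-608/307 + 177/233)*(-1/2615) - 983/132 = -87325/71531*(-1/2615) - 983/132 = 17465/37410713 - 983/132 = -36772425499/4938214116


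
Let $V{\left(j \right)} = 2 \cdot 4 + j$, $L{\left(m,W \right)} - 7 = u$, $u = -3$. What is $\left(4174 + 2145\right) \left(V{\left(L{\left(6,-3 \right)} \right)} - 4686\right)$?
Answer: $-29535006$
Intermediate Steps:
$L{\left(m,W \right)} = 4$ ($L{\left(m,W \right)} = 7 - 3 = 4$)
$V{\left(j \right)} = 8 + j$
$\left(4174 + 2145\right) \left(V{\left(L{\left(6,-3 \right)} \right)} - 4686\right) = \left(4174 + 2145\right) \left(\left(8 + 4\right) - 4686\right) = 6319 \left(12 - 4686\right) = 6319 \left(-4674\right) = -29535006$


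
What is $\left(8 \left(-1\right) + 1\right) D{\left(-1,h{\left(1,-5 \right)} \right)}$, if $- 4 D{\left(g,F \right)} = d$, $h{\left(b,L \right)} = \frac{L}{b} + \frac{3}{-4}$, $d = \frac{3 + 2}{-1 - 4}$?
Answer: $- \frac{7}{4} \approx -1.75$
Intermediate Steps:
$d = -1$ ($d = \frac{5}{-5} = 5 \left(- \frac{1}{5}\right) = -1$)
$h{\left(b,L \right)} = - \frac{3}{4} + \frac{L}{b}$ ($h{\left(b,L \right)} = \frac{L}{b} + 3 \left(- \frac{1}{4}\right) = \frac{L}{b} - \frac{3}{4} = - \frac{3}{4} + \frac{L}{b}$)
$D{\left(g,F \right)} = \frac{1}{4}$ ($D{\left(g,F \right)} = \left(- \frac{1}{4}\right) \left(-1\right) = \frac{1}{4}$)
$\left(8 \left(-1\right) + 1\right) D{\left(-1,h{\left(1,-5 \right)} \right)} = \left(8 \left(-1\right) + 1\right) \frac{1}{4} = \left(-8 + 1\right) \frac{1}{4} = \left(-7\right) \frac{1}{4} = - \frac{7}{4}$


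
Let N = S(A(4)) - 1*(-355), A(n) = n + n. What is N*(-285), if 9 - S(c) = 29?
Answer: -95475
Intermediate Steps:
A(n) = 2*n
S(c) = -20 (S(c) = 9 - 1*29 = 9 - 29 = -20)
N = 335 (N = -20 - 1*(-355) = -20 + 355 = 335)
N*(-285) = 335*(-285) = -95475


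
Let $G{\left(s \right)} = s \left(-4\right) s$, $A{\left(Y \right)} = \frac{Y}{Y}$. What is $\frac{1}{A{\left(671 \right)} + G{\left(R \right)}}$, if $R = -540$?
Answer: $- \frac{1}{1166399} \approx -8.5734 \cdot 10^{-7}$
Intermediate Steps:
$A{\left(Y \right)} = 1$
$G{\left(s \right)} = - 4 s^{2}$ ($G{\left(s \right)} = - 4 s s = - 4 s^{2}$)
$\frac{1}{A{\left(671 \right)} + G{\left(R \right)}} = \frac{1}{1 - 4 \left(-540\right)^{2}} = \frac{1}{1 - 1166400} = \frac{1}{-1166399} = - \frac{1}{1166399}$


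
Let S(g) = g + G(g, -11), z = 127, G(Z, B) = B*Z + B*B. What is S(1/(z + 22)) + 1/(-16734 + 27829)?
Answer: 199920954/1653155 ≈ 120.93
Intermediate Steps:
G(Z, B) = B² + B*Z (G(Z, B) = B*Z + B² = B² + B*Z)
S(g) = 121 - 10*g (S(g) = g - 11*(-11 + g) = g + (121 - 11*g) = 121 - 10*g)
S(1/(z + 22)) + 1/(-16734 + 27829) = (121 - 10/(127 + 22)) + 1/(-16734 + 27829) = (121 - 10/149) + 1/11095 = 18019/149 + 1/11095 = 199920954/1653155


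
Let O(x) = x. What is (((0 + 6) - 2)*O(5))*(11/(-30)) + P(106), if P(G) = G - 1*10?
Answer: 266/3 ≈ 88.667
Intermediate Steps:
P(G) = -10 + G (P(G) = G - 10 = -10 + G)
(((0 + 6) - 2)*O(5))*(11/(-30)) + P(106) = (((0 + 6) - 2)*5)*(11/(-30)) + (-10 + 106) = ((6 - 2)*5)*(11*(-1/30)) + 96 = (4*5)*(-11/30) + 96 = 20*(-11/30) + 96 = -22/3 + 96 = 266/3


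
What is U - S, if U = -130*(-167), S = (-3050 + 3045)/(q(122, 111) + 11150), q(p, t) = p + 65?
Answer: 246126275/11337 ≈ 21710.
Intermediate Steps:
q(p, t) = 65 + p
S = -5/11337 (S = (-3050 + 3045)/((65 + 122) + 11150) = -5/(187 + 11150) = -5/11337 ≈ -0.00044103)
U = 21710
U - S = 21710 - 1*(-5/11337) = 21710 + 5/11337 = 246126275/11337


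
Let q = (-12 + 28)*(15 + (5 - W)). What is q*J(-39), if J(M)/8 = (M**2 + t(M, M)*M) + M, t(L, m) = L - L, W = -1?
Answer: 3983616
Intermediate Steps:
t(L, m) = 0
J(M) = 8*M + 8*M**2 (J(M) = 8*((M**2 + 0*M) + M) = 8*((M**2 + 0) + M) = 8*(M**2 + M) = 8*(M + M**2) = 8*M + 8*M**2)
q = 336 (q = (-12 + 28)*(15 + (5 - 1*(-1))) = 16*(15 + (5 + 1)) = 16*(15 + 6) = 16*21 = 336)
q*J(-39) = 336*(8*(-39)*(1 - 39)) = 336*(8*(-39)*(-38)) = 336*11856 = 3983616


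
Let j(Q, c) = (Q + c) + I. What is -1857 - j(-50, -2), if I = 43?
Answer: -1848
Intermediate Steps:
j(Q, c) = 43 + Q + c (j(Q, c) = (Q + c) + 43 = 43 + Q + c)
-1857 - j(-50, -2) = -1857 - (43 - 50 - 2) = -1857 - 1*(-9) = -1857 + 9 = -1848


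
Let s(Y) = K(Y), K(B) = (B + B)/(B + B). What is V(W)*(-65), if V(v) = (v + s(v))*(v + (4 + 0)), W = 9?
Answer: -8450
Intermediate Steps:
K(B) = 1 (K(B) = (2*B)/((2*B)) = (2*B)*(1/(2*B)) = 1)
s(Y) = 1
V(v) = (1 + v)*(4 + v) (V(v) = (v + 1)*(v + (4 + 0)) = (1 + v)*(v + 4) = (1 + v)*(4 + v))
V(W)*(-65) = (4 + 9**2 + 5*9)*(-65) = (4 + 81 + 45)*(-65) = 130*(-65) = -8450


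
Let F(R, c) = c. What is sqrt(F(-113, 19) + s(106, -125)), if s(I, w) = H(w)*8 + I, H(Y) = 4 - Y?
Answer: sqrt(1157) ≈ 34.015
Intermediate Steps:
s(I, w) = 32 + I - 8*w (s(I, w) = (4 - w)*8 + I = (32 - 8*w) + I = 32 + I - 8*w)
sqrt(F(-113, 19) + s(106, -125)) = sqrt(19 + (32 + 106 - 8*(-125))) = sqrt(19 + (32 + 106 + 1000)) = sqrt(19 + 1138) = sqrt(1157)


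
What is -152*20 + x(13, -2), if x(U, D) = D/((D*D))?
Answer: -6081/2 ≈ -3040.5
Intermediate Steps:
x(U, D) = 1/D (x(U, D) = D/(D²) = D/D² = 1/D)
-152*20 + x(13, -2) = -152*20 + 1/(-2) = -3040 - ½ = -6081/2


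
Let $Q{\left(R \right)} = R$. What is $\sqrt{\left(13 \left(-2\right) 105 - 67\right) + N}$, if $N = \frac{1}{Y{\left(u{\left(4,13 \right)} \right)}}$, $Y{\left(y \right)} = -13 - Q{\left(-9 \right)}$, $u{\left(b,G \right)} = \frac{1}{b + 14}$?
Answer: $\frac{i \sqrt{11189}}{2} \approx 52.889 i$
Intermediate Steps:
$u{\left(b,G \right)} = \frac{1}{14 + b}$
$Y{\left(y \right)} = -4$ ($Y{\left(y \right)} = -13 - -9 = -13 + 9 = -4$)
$N = - \frac{1}{4}$ ($N = \frac{1}{-4} = - \frac{1}{4} \approx -0.25$)
$\sqrt{\left(13 \left(-2\right) 105 - 67\right) + N} = \sqrt{\left(13 \left(-2\right) 105 - 67\right) - \frac{1}{4}} = \sqrt{\left(\left(-26\right) 105 - 67\right) - \frac{1}{4}} = \sqrt{\left(-2730 - 67\right) - \frac{1}{4}} = \sqrt{-2797 - \frac{1}{4}} = \sqrt{- \frac{11189}{4}} = \frac{i \sqrt{11189}}{2}$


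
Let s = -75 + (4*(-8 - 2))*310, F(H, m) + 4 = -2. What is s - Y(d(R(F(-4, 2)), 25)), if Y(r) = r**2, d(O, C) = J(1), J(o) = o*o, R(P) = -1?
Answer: -12476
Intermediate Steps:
F(H, m) = -6 (F(H, m) = -4 - 2 = -6)
J(o) = o**2
d(O, C) = 1 (d(O, C) = 1**2 = 1)
s = -12475 (s = -75 + (4*(-10))*310 = -75 - 40*310 = -75 - 12400 = -12475)
s - Y(d(R(F(-4, 2)), 25)) = -12475 - 1*1**2 = -12475 - 1*1 = -12475 - 1 = -12476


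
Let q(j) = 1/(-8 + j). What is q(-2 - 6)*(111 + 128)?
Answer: -239/16 ≈ -14.938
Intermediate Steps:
q(-2 - 6)*(111 + 128) = (111 + 128)/(-8 + (-2 - 6)) = 239/(-8 - 8) = 239/(-16) = -1/16*239 = -239/16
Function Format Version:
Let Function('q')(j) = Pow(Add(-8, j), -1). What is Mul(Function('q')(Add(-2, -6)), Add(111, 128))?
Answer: Rational(-239, 16) ≈ -14.938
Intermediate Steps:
Mul(Function('q')(Add(-2, -6)), Add(111, 128)) = Mul(Pow(Add(-8, Add(-2, -6)), -1), Add(111, 128)) = Mul(Pow(Add(-8, -8), -1), 239) = Mul(Pow(-16, -1), 239) = Mul(Rational(-1, 16), 239) = Rational(-239, 16)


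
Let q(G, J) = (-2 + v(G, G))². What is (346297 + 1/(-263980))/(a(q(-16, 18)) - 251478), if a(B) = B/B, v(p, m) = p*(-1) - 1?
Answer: -91415482059/66384898460 ≈ -1.3771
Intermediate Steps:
v(p, m) = -1 - p (v(p, m) = -p - 1 = -1 - p)
q(G, J) = (-3 - G)² (q(G, J) = (-2 + (-1 - G))² = (-3 - G)²)
a(B) = 1
(346297 + 1/(-263980))/(a(q(-16, 18)) - 251478) = (346297 + 1/(-263980))/(1 - 251478) = (346297 - 1/263980)/(-251477) = (91415482059/263980)*(-1/251477) = -91415482059/66384898460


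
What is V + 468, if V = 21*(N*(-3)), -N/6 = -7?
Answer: -2178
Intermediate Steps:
N = 42 (N = -6*(-7) = 42)
V = -2646 (V = 21*(42*(-3)) = 21*(-126) = -2646)
V + 468 = -2646 + 468 = -2178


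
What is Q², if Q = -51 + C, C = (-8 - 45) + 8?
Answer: 9216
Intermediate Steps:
C = -45 (C = -53 + 8 = -45)
Q = -96 (Q = -51 - 45 = -96)
Q² = (-96)² = 9216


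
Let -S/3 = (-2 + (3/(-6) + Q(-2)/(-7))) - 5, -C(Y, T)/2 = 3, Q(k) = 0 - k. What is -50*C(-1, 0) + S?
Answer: 4527/14 ≈ 323.36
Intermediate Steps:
Q(k) = -k
C(Y, T) = -6 (C(Y, T) = -2*3 = -6)
S = 327/14 (S = -3*((-2 + (3/(-6) - 1*(-2)/(-7))) - 5) = -3*((-2 + (3*(-⅙) + 2*(-⅐))) - 5) = -3*((-2 + (-½ - 2/7)) - 5) = -3*((-2 - 11/14) - 5) = -3*(-39/14 - 5) = -3*(-109/14) = 327/14 ≈ 23.357)
-50*C(-1, 0) + S = -50*(-6) + 327/14 = 300 + 327/14 = 4527/14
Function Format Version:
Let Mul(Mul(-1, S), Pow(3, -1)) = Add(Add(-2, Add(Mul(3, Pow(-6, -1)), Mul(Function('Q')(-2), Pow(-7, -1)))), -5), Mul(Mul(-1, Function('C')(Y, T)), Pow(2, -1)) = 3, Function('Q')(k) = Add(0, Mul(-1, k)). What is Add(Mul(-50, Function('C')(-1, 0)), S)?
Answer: Rational(4527, 14) ≈ 323.36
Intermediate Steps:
Function('Q')(k) = Mul(-1, k)
Function('C')(Y, T) = -6 (Function('C')(Y, T) = Mul(-2, 3) = -6)
S = Rational(327, 14) (S = Mul(-3, Add(Add(-2, Add(Mul(3, Pow(-6, -1)), Mul(Mul(-1, -2), Pow(-7, -1)))), -5)) = Mul(-3, Add(Add(-2, Add(Mul(3, Rational(-1, 6)), Mul(2, Rational(-1, 7)))), -5)) = Mul(-3, Add(Add(-2, Add(Rational(-1, 2), Rational(-2, 7))), -5)) = Mul(-3, Add(Add(-2, Rational(-11, 14)), -5)) = Mul(-3, Add(Rational(-39, 14), -5)) = Mul(-3, Rational(-109, 14)) = Rational(327, 14) ≈ 23.357)
Add(Mul(-50, Function('C')(-1, 0)), S) = Add(Mul(-50, -6), Rational(327, 14)) = Add(300, Rational(327, 14)) = Rational(4527, 14)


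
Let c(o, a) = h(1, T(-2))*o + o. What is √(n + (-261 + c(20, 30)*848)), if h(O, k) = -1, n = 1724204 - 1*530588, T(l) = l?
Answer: 3*√132595 ≈ 1092.4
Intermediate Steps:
n = 1193616 (n = 1724204 - 530588 = 1193616)
c(o, a) = 0 (c(o, a) = -o + o = 0)
√(n + (-261 + c(20, 30)*848)) = √(1193616 + (-261 + 0*848)) = √(1193616 + (-261 + 0)) = √(1193616 - 261) = √1193355 = 3*√132595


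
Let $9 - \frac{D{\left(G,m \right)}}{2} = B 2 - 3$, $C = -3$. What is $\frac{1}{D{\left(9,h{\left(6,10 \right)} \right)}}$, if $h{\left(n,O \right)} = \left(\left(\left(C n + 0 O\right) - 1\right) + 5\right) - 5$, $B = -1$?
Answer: $\frac{1}{28} \approx 0.035714$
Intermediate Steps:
$h{\left(n,O \right)} = -1 - 3 n$ ($h{\left(n,O \right)} = \left(\left(\left(- 3 n + 0 O\right) - 1\right) + 5\right) - 5 = \left(\left(\left(- 3 n + 0\right) - 1\right) + 5\right) - 5 = \left(\left(- 3 n - 1\right) + 5\right) - 5 = \left(\left(-1 - 3 n\right) + 5\right) - 5 = \left(4 - 3 n\right) - 5 = -1 - 3 n$)
$D{\left(G,m \right)} = 28$ ($D{\left(G,m \right)} = 18 - 2 \left(\left(-1\right) 2 - 3\right) = 18 - 2 \left(-2 - 3\right) = 18 - -10 = 18 + 10 = 28$)
$\frac{1}{D{\left(9,h{\left(6,10 \right)} \right)}} = \frac{1}{28}$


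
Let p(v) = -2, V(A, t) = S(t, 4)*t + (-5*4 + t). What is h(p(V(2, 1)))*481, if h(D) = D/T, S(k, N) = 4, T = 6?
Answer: -481/3 ≈ -160.33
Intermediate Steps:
V(A, t) = -20 + 5*t (V(A, t) = 4*t + (-5*4 + t) = 4*t + (-20 + t) = -20 + 5*t)
h(D) = D/6
h(p(V(2, 1)))*481 = ((⅙)*(-2))*481 = -⅓*481 = -481/3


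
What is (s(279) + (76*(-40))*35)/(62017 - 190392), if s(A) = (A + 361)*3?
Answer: 20896/25675 ≈ 0.81387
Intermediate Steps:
s(A) = 1083 + 3*A (s(A) = (361 + A)*3 = 1083 + 3*A)
(s(279) + (76*(-40))*35)/(62017 - 190392) = ((1083 + 3*279) + (76*(-40))*35)/(62017 - 190392) = ((1083 + 837) - 3040*35)/(-128375) = (1920 - 106400)*(-1/128375) = -104480*(-1/128375) = 20896/25675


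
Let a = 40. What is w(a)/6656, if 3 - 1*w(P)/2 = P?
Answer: -37/3328 ≈ -0.011118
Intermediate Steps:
w(P) = 6 - 2*P
w(a)/6656 = (6 - 2*40)/6656 = (6 - 80)*(1/6656) = -74*1/6656 = -37/3328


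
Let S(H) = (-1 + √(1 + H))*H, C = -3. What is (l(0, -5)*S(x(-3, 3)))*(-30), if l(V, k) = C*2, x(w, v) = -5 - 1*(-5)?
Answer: 0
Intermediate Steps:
x(w, v) = 0 (x(w, v) = -5 + 5 = 0)
l(V, k) = -6 (l(V, k) = -3*2 = -6)
S(H) = H*(-1 + √(1 + H))
(l(0, -5)*S(x(-3, 3)))*(-30) = -0*(-1 + √(1 + 0))*(-30) = -0*(-1 + √1)*(-30) = -0*(-1 + 1)*(-30) = -0*0*(-30) = -6*0*(-30) = 0*(-30) = 0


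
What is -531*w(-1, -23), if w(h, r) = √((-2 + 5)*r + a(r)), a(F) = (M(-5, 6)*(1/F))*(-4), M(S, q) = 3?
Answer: -7965*I*√161/23 ≈ -4394.1*I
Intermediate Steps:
a(F) = -12/F (a(F) = (3*(1/F))*(-4) = (3/F)*(-4) = -12/F)
w(h, r) = √(-12/r + 3*r) (w(h, r) = √((-2 + 5)*r - 12/r) = √(3*r - 12/r) = √(-12/r + 3*r))
-531*w(-1, -23) = -531*√(-12/(-23) + 3*(-23)) = -531*√(-12*(-1/23) - 69) = -531*√(12/23 - 69) = -7965*I*√161/23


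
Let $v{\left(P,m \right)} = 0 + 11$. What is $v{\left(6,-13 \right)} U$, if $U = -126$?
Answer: $-1386$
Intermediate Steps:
$v{\left(P,m \right)} = 11$
$v{\left(6,-13 \right)} U = 11 \left(-126\right) = -1386$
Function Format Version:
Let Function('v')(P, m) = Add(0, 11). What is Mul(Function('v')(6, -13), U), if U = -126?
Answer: -1386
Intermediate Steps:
Function('v')(P, m) = 11
Mul(Function('v')(6, -13), U) = Mul(11, -126) = -1386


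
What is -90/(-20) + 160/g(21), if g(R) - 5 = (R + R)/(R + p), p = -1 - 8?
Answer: 793/34 ≈ 23.324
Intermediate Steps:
p = -9
g(R) = 5 + 2*R/(-9 + R) (g(R) = 5 + (R + R)/(R - 9) = 5 + (2*R)/(-9 + R) = 5 + 2*R/(-9 + R))
-90/(-20) + 160/g(21) = -90/(-20) + 160/(((-45 + 7*21)/(-9 + 21))) = -90*(-1/20) + 160/(((-45 + 147)/12)) = 9/2 + 160/(((1/12)*102)) = 9/2 + 160/(17/2) = 9/2 + 160*(2/17) = 9/2 + 320/17 = 793/34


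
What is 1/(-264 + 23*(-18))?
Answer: -1/678 ≈ -0.0014749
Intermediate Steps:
1/(-264 + 23*(-18)) = 1/(-264 - 414) = 1/(-678) = -1/678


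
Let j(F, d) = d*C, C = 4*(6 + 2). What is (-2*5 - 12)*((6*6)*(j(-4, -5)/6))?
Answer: 21120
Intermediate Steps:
C = 32 (C = 4*8 = 32)
j(F, d) = 32*d (j(F, d) = d*32 = 32*d)
(-2*5 - 12)*((6*6)*(j(-4, -5)/6)) = (-2*5 - 12)*((6*6)*((32*(-5))/6)) = (-10 - 12)*(36*(-160*⅙)) = -792*(-80)/3 = -22*(-960) = 21120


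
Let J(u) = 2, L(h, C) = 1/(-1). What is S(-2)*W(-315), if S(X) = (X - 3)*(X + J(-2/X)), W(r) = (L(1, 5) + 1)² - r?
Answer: 0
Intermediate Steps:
L(h, C) = -1
W(r) = -r (W(r) = (-1 + 1)² - r = 0² - r = 0 - r = -r)
S(X) = (-3 + X)*(2 + X) (S(X) = (X - 3)*(X + 2) = (-3 + X)*(2 + X))
S(-2)*W(-315) = (-6 + (-2)² - 1*(-2))*(-1*(-315)) = (-6 + 4 + 2)*315 = 0*315 = 0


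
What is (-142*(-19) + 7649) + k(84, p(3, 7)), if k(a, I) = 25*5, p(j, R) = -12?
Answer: 10472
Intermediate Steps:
k(a, I) = 125
(-142*(-19) + 7649) + k(84, p(3, 7)) = (-142*(-19) + 7649) + 125 = (2698 + 7649) + 125 = 10347 + 125 = 10472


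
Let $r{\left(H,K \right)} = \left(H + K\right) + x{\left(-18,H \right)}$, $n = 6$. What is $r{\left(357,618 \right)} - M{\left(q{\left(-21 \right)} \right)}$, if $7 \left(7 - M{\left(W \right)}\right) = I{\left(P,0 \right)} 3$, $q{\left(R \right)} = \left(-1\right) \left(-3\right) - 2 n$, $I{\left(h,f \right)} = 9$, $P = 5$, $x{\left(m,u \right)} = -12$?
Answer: $\frac{6719}{7} \approx 959.86$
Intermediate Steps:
$q{\left(R \right)} = -9$ ($q{\left(R \right)} = \left(-1\right) \left(-3\right) - 12 = 3 - 12 = -9$)
$M{\left(W \right)} = \frac{22}{7}$ ($M{\left(W \right)} = 7 - \frac{9 \cdot 3}{7} = 7 - \frac{27}{7} = \frac{22}{7}$)
$r{\left(H,K \right)} = -12 + H + K$ ($r{\left(H,K \right)} = \left(H + K\right) - 12 = -12 + H + K$)
$r{\left(357,618 \right)} - M{\left(q{\left(-21 \right)} \right)} = \left(-12 + 357 + 618\right) - \frac{22}{7} = 963 - \frac{22}{7} = \frac{6719}{7}$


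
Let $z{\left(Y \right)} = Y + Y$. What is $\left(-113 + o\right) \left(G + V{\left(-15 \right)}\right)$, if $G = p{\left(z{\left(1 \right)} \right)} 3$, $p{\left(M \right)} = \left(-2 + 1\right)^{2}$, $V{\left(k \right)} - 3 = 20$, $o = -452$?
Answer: $-14690$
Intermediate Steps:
$V{\left(k \right)} = 23$ ($V{\left(k \right)} = 3 + 20 = 23$)
$z{\left(Y \right)} = 2 Y$
$p{\left(M \right)} = 1$ ($p{\left(M \right)} = \left(-1\right)^{2} = 1$)
$G = 3$ ($G = 1 \cdot 3 = 3$)
$\left(-113 + o\right) \left(G + V{\left(-15 \right)}\right) = \left(-113 - 452\right) \left(3 + 23\right) = \left(-565\right) 26 = -14690$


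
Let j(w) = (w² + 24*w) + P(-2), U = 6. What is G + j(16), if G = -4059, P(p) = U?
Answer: -3413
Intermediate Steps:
P(p) = 6
j(w) = 6 + w² + 24*w (j(w) = (w² + 24*w) + 6 = 6 + w² + 24*w)
G + j(16) = -4059 + (6 + 16² + 24*16) = -4059 + (6 + 256 + 384) = -4059 + 646 = -3413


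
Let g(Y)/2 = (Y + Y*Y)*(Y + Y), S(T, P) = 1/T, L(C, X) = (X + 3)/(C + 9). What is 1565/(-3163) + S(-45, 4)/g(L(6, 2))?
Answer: -134689/253040 ≈ -0.53228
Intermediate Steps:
L(C, X) = (3 + X)/(9 + C)
g(Y) = 4*Y*(Y + Y**2) (g(Y) = 2*((Y + Y*Y)*(Y + Y)) = 2*((Y + Y**2)*(2*Y)) = 2*(2*Y*(Y + Y**2)) = 4*Y*(Y + Y**2))
1565/(-3163) + S(-45, 4)/g(L(6, 2)) = 1565/(-3163) + 1/((-45)*((4*((3 + 2)/(9 + 6))**2*(1 + (3 + 2)/(9 + 6))))) = 1565*(-1/3163) - 9/(4*(1 + 5/15))/45 = -1565/3163 - 9/(4*(1 + (1/15)*5))/45 = -1565/3163 - 9/(4*(1 + 1/3))/45 = -1565/3163 - 1/(45*(4*(1/9)*(4/3))) = -1565/3163 - 1/(45*16/27) = -1565/3163 - 1/45*27/16 = -1565/3163 - 3/80 = -134689/253040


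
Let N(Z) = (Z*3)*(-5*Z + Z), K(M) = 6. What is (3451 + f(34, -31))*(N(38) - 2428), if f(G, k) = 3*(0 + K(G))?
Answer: -68533564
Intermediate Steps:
f(G, k) = 18 (f(G, k) = 3*(0 + 6) = 3*6 = 18)
N(Z) = -12*Z² (N(Z) = (3*Z)*(-4*Z) = -12*Z²)
(3451 + f(34, -31))*(N(38) - 2428) = (3451 + 18)*(-12*38² - 2428) = 3469*(-12*1444 - 2428) = 3469*(-17328 - 2428) = 3469*(-19756) = -68533564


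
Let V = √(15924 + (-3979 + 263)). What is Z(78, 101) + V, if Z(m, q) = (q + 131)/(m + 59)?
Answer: 232/137 + 4*√763 ≈ 112.18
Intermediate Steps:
V = 4*√763 (V = √(15924 - 3716) = √12208 = 4*√763 ≈ 110.49)
Z(m, q) = (131 + q)/(59 + m)
Z(78, 101) + V = (131 + 101)/(59 + 78) + 4*√763 = 232/137 + 4*√763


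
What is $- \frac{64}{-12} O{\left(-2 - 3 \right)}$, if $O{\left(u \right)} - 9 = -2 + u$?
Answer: $\frac{32}{3} \approx 10.667$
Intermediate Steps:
$O{\left(u \right)} = 7 + u$ ($O{\left(u \right)} = 9 + \left(-2 + u\right) = 7 + u$)
$- \frac{64}{-12} O{\left(-2 - 3 \right)} = - \frac{64}{-12} \left(7 - 5\right) = \left(-64\right) \left(- \frac{1}{12}\right) \left(7 - 5\right) = \frac{16 \left(7 - 5\right)}{3} = \frac{16}{3} \cdot 2 = \frac{32}{3}$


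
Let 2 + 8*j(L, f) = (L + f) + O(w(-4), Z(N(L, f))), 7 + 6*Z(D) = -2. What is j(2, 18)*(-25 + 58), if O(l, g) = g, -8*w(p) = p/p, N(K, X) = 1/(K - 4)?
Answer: 1089/16 ≈ 68.063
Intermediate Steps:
N(K, X) = 1/(-4 + K)
Z(D) = -3/2 (Z(D) = -7/6 + (1/6)*(-2) = -7/6 - 1/3 = -3/2)
w(p) = -1/8 (w(p) = -p/(8*p) = -1/8*1 = -1/8)
j(L, f) = -7/16 + L/8 + f/8 (j(L, f) = -1/4 + ((L + f) - 3/2)/8 = -1/4 + (-3/2 + L + f)/8 = -1/4 + (-3/16 + L/8 + f/8) = -7/16 + L/8 + f/8)
j(2, 18)*(-25 + 58) = (-7/16 + (1/8)*2 + (1/8)*18)*(-25 + 58) = (-7/16 + 1/4 + 9/4)*33 = (33/16)*33 = 1089/16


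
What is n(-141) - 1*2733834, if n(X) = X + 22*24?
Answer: -2733447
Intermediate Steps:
n(X) = 528 + X (n(X) = X + 528 = 528 + X)
n(-141) - 1*2733834 = (528 - 141) - 1*2733834 = 387 - 2733834 = -2733447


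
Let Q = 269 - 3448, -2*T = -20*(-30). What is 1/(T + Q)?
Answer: -1/3479 ≈ -0.00028744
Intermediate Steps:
T = -300 (T = -(-10)*(-30) = -½*600 = -300)
Q = -3179
1/(T + Q) = 1/(-300 - 3179) = 1/(-3479) = -1/3479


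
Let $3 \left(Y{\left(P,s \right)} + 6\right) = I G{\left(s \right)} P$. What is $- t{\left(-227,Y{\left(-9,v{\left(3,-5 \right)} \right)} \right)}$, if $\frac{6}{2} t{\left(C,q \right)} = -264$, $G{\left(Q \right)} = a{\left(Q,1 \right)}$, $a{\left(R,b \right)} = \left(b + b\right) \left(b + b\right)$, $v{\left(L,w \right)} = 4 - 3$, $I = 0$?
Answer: $88$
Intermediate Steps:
$v{\left(L,w \right)} = 1$
$a{\left(R,b \right)} = 4 b^{2}$ ($a{\left(R,b \right)} = 2 b 2 b = 4 b^{2}$)
$G{\left(Q \right)} = 4$ ($G{\left(Q \right)} = 4 \cdot 1^{2} = 4 \cdot 1 = 4$)
$Y{\left(P,s \right)} = -6$ ($Y{\left(P,s \right)} = -6 + \frac{0 \cdot 4 P}{3} = -6 + \frac{0 P}{3} = -6 + \frac{1}{3} \cdot 0 = -6 + 0 = -6$)
$t{\left(C,q \right)} = -88$ ($t{\left(C,q \right)} = \frac{1}{3} \left(-264\right) = -88$)
$- t{\left(-227,Y{\left(-9,v{\left(3,-5 \right)} \right)} \right)} = \left(-1\right) \left(-88\right) = 88$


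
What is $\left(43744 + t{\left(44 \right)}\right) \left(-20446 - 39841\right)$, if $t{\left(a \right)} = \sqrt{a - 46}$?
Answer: $-2637194528 - 60287 i \sqrt{2} \approx -2.6372 \cdot 10^{9} - 85259.0 i$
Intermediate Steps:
$t{\left(a \right)} = \sqrt{-46 + a}$
$\left(43744 + t{\left(44 \right)}\right) \left(-20446 - 39841\right) = \left(43744 + \sqrt{-46 + 44}\right) \left(-20446 - 39841\right) = \left(43744 + \sqrt{-2}\right) \left(-60287\right) = \left(43744 + i \sqrt{2}\right) \left(-60287\right) = -2637194528 - 60287 i \sqrt{2}$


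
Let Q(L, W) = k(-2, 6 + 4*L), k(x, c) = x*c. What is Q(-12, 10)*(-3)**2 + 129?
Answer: 885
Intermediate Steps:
k(x, c) = c*x
Q(L, W) = -12 - 8*L (Q(L, W) = (6 + 4*L)*(-2) = -12 - 8*L)
Q(-12, 10)*(-3)**2 + 129 = (-12 - 8*(-12))*(-3)**2 + 129 = (-12 + 96)*9 + 129 = 84*9 + 129 = 756 + 129 = 885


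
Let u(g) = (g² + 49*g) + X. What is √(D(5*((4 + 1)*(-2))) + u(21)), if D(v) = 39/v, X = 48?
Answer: 3*√16858/10 ≈ 38.952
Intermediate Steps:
u(g) = 48 + g² + 49*g (u(g) = (g² + 49*g) + 48 = 48 + g² + 49*g)
√(D(5*((4 + 1)*(-2))) + u(21)) = √(39/((5*((4 + 1)*(-2)))) + (48 + 21² + 49*21)) = √(39/((5*(5*(-2)))) + (48 + 441 + 1029)) = √(39/((5*(-10))) + 1518) = √(39/(-50) + 1518) = √(39*(-1/50) + 1518) = √(-39/50 + 1518) = √(75861/50) = 3*√16858/10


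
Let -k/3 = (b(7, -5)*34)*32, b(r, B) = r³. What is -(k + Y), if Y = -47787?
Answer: 1167339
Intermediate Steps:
k = -1119552 (k = -3*7³*34*32 = -3*343*34*32 = -34986*32 = -3*373184 = -1119552)
-(k + Y) = -(-1119552 - 47787) = -1*(-1167339) = 1167339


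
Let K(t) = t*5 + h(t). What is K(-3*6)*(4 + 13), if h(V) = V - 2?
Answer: -1870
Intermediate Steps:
h(V) = -2 + V
K(t) = -2 + 6*t (K(t) = t*5 + (-2 + t) = 5*t + (-2 + t) = -2 + 6*t)
K(-3*6)*(4 + 13) = (-2 + 6*(-3*6))*(4 + 13) = (-2 + 6*(-18))*17 = (-2 - 108)*17 = -110*17 = -1870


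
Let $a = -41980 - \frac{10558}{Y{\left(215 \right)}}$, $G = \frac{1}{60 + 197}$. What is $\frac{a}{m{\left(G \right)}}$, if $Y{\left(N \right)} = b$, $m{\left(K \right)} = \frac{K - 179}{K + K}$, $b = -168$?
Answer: $\frac{3521041}{1932084} \approx 1.8224$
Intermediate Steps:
$G = \frac{1}{257} \approx 0.0038911$
$m{\left(K \right)} = \frac{-179 + K}{2 K}$
$Y{\left(N \right)} = -168$
$a = - \frac{3521041}{84}$ ($a = -41980 - \frac{10558}{-168} = -41980 - 10558 \left(- \frac{1}{168}\right) = -41980 - - \frac{5279}{84} = -41980 + \frac{5279}{84} = - \frac{3521041}{84} \approx -41917.0$)
$\frac{a}{m{\left(G \right)}} = - \frac{3521041}{84 \frac{\frac{1}{\frac{1}{257}} \left(-179 + \frac{1}{257}\right)}{2}} = - \frac{3521041}{84 \cdot \frac{1}{2} \cdot 257 \left(- \frac{46002}{257}\right)} = - \frac{3521041}{84 \left(-23001\right)} = \left(- \frac{3521041}{84}\right) \left(- \frac{1}{23001}\right) = \frac{3521041}{1932084}$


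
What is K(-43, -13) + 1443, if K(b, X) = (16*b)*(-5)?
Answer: 4883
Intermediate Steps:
K(b, X) = -80*b
K(-43, -13) + 1443 = -80*(-43) + 1443 = 3440 + 1443 = 4883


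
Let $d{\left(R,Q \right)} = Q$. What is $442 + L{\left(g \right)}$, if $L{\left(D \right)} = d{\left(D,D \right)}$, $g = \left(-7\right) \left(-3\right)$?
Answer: $463$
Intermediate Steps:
$g = 21$
$L{\left(D \right)} = D$
$442 + L{\left(g \right)} = 442 + 21 = 463$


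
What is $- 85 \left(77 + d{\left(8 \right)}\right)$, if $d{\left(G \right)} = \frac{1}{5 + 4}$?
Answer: $- \frac{58990}{9} \approx -6554.4$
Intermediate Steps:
$d{\left(G \right)} = \frac{1}{9}$
$- 85 \left(77 + d{\left(8 \right)}\right) = - 85 \left(77 + \frac{1}{9}\right) = \left(-85\right) \frac{694}{9} = - \frac{58990}{9}$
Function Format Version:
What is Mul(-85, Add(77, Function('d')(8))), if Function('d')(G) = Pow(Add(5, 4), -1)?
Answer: Rational(-58990, 9) ≈ -6554.4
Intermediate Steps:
Function('d')(G) = Rational(1, 9) (Function('d')(G) = Pow(9, -1) = Rational(1, 9))
Mul(-85, Add(77, Function('d')(8))) = Mul(-85, Add(77, Rational(1, 9))) = Mul(-85, Rational(694, 9)) = Rational(-58990, 9)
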